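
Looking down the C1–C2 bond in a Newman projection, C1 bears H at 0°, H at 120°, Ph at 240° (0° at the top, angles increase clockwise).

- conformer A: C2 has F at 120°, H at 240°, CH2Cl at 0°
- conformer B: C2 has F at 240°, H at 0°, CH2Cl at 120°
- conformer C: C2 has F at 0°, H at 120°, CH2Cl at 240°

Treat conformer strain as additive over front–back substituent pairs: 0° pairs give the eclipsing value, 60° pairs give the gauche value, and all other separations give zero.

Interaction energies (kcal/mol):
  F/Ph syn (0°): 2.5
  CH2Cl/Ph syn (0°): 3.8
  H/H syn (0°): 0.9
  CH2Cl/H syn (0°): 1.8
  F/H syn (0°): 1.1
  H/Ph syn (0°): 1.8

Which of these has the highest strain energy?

A (eclipsed): H(0°)/CH2Cl(0°) eclipsed 1.8; H(120°)/F(120°) eclipsed 1.1; Ph(240°)/H(240°) eclipsed 1.8 → 4.7 kcal/mol.
B (eclipsed): H(0°)/H(0°) eclipsed 0.9; H(120°)/CH2Cl(120°) eclipsed 1.8; Ph(240°)/F(240°) eclipsed 2.5 → 5.2 kcal/mol.
C (eclipsed): H(0°)/F(0°) eclipsed 1.1; H(120°)/H(120°) eclipsed 0.9; Ph(240°)/CH2Cl(240°) eclipsed 3.8 → 5.8 kcal/mol.
C has the highest total (5.8 kcal/mol).

C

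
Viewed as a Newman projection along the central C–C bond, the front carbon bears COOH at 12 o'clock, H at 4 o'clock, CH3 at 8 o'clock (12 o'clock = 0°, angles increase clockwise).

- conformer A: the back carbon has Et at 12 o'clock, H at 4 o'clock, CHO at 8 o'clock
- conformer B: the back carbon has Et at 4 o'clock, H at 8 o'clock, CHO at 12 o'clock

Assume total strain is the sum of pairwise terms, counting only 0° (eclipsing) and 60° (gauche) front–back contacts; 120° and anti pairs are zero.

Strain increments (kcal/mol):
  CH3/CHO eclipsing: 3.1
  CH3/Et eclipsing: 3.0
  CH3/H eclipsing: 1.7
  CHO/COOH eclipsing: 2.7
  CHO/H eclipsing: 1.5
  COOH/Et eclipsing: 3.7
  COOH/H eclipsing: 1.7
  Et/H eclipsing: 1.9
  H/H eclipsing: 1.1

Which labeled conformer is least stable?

A (eclipsed): COOH–Et eclipsed, H–H eclipsed, CH3–CHO eclipsed; 3.7 + 1.1 + 3.1 = 7.9 kcal/mol.
B (eclipsed): COOH–CHO eclipsed, H–Et eclipsed, CH3–H eclipsed; 2.7 + 1.9 + 1.7 = 6.3 kcal/mol.
A has the highest total (7.9 kcal/mol).

A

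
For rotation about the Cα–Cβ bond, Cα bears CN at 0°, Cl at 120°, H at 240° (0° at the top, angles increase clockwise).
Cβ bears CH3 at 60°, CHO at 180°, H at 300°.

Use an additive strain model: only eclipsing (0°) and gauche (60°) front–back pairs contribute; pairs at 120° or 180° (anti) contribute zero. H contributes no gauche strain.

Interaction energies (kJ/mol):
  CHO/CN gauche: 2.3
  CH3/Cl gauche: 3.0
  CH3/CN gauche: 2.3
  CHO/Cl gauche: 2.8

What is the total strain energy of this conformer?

This conformer (staggered): CN–CH3 gauche, Cl–CH3 gauche, Cl–CHO gauche; 2.3 + 3.0 + 2.8 = 8.1 kJ/mol.

8.1 kJ/mol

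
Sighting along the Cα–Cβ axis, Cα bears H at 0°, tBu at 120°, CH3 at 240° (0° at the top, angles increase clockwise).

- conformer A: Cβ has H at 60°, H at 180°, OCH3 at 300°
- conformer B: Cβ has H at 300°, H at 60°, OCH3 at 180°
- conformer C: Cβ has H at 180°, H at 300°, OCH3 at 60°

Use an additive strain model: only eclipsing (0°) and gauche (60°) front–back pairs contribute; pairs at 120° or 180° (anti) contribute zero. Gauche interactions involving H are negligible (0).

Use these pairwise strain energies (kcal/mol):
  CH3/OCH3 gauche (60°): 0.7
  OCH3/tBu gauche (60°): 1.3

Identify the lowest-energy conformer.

A (staggered): CH3(240°)/OCH3(300°) gauche 0.7 → 0.7 kcal/mol.
B (staggered): tBu(120°)/OCH3(180°) gauche 1.3; CH3(240°)/OCH3(180°) gauche 0.7 → 2.0 kcal/mol.
C (staggered): tBu(120°)/OCH3(60°) gauche 1.3 → 1.3 kcal/mol.
A has the lowest total (0.7 kcal/mol).

A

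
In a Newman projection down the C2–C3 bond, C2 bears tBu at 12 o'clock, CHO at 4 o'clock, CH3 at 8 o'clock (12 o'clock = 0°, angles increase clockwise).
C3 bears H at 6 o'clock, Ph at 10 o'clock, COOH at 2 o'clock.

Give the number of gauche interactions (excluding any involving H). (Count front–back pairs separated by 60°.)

4

Non-H gauche pairs: tBu(0°)/Ph(300°); tBu(0°)/COOH(60°); CHO(120°)/COOH(60°); CH3(240°)/Ph(300°) — 4 interactions.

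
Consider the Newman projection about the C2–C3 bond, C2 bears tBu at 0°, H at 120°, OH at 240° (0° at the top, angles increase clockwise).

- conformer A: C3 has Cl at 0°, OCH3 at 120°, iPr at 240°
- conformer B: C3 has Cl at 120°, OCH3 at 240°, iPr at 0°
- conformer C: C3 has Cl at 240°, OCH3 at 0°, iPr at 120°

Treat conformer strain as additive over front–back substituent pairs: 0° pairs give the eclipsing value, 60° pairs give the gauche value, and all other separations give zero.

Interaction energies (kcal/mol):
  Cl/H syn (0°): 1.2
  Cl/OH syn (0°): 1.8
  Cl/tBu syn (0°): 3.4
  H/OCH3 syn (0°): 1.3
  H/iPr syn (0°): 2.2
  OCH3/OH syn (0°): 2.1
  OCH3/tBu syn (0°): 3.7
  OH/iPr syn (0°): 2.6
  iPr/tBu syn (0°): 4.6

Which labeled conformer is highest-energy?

A (eclipsed): tBu–Cl eclipsed, H–OCH3 eclipsed, OH–iPr eclipsed; 3.4 + 1.3 + 2.6 = 7.3 kcal/mol.
B (eclipsed): tBu–iPr eclipsed, H–Cl eclipsed, OH–OCH3 eclipsed; 4.6 + 1.2 + 2.1 = 7.9 kcal/mol.
C (eclipsed): tBu–OCH3 eclipsed, H–iPr eclipsed, OH–Cl eclipsed; 3.7 + 2.2 + 1.8 = 7.7 kcal/mol.
B has the highest total (7.9 kcal/mol).

B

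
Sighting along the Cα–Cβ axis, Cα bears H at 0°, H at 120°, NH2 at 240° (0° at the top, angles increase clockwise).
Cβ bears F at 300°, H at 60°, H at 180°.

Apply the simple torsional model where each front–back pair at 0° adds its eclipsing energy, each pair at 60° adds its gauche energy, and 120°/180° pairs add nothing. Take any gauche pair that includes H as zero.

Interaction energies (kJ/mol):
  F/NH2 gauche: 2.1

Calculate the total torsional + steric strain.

This conformer (staggered): NH2(240°)/F(300°) gauche 2.1 → 2.1 kJ/mol.

2.1 kJ/mol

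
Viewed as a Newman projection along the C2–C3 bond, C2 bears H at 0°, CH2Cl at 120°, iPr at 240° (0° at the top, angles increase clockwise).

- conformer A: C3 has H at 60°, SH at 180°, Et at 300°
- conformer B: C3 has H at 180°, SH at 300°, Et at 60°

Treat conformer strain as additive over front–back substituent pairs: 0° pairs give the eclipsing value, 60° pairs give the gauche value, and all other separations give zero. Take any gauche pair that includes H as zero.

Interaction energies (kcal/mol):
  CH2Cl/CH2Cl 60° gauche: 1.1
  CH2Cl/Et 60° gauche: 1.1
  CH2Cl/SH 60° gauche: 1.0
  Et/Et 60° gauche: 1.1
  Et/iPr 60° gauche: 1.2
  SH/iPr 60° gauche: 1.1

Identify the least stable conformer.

A (staggered): CH2Cl–SH gauche, iPr–SH gauche, iPr–Et gauche; 1.0 + 1.1 + 1.2 = 3.3 kcal/mol.
B (staggered): CH2Cl–Et gauche, iPr–SH gauche; 1.1 + 1.1 = 2.2 kcal/mol.
A has the highest total (3.3 kcal/mol).

A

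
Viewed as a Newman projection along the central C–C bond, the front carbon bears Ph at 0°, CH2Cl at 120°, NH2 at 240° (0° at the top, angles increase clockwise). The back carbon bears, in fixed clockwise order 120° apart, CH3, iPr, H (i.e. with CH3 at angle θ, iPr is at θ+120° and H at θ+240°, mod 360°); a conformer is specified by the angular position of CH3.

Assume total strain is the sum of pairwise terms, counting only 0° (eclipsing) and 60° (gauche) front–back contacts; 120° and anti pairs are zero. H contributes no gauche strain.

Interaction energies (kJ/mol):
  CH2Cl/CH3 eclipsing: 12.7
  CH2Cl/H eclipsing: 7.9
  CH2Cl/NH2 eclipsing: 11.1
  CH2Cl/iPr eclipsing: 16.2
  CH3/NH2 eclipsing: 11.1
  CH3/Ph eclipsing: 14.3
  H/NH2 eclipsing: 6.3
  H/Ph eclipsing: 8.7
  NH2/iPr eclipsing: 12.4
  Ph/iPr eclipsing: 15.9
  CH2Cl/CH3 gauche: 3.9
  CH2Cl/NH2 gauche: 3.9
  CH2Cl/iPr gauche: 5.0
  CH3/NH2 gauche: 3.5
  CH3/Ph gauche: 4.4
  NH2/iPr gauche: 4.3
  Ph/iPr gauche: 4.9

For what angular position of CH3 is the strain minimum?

CH3 at 0° (eclipsed): Ph–CH3 eclipsed, CH2Cl–iPr eclipsed, NH2–H eclipsed; 14.3 + 16.2 + 6.3 = 36.8 kJ/mol.
CH3 at 60° (staggered): Ph–CH3 gauche, CH2Cl–CH3 gauche, CH2Cl–iPr gauche, NH2–iPr gauche; 4.4 + 3.9 + 5.0 + 4.3 = 17.6 kJ/mol.
CH3 at 120° (eclipsed): Ph–H eclipsed, CH2Cl–CH3 eclipsed, NH2–iPr eclipsed; 8.7 + 12.7 + 12.4 = 33.8 kJ/mol.
CH3 at 180° (staggered): Ph–iPr gauche, CH2Cl–CH3 gauche, NH2–CH3 gauche, NH2–iPr gauche; 4.9 + 3.9 + 3.5 + 4.3 = 16.6 kJ/mol.
CH3 at 240° (eclipsed): Ph–iPr eclipsed, CH2Cl–H eclipsed, NH2–CH3 eclipsed; 15.9 + 7.9 + 11.1 = 34.9 kJ/mol.
CH3 at 300° (staggered): Ph–CH3 gauche, Ph–iPr gauche, CH2Cl–iPr gauche, NH2–CH3 gauche; 4.4 + 4.9 + 5.0 + 3.5 = 17.8 kJ/mol.
The minimum (16.6 kJ/mol) occurs with CH3 at 180°.

180°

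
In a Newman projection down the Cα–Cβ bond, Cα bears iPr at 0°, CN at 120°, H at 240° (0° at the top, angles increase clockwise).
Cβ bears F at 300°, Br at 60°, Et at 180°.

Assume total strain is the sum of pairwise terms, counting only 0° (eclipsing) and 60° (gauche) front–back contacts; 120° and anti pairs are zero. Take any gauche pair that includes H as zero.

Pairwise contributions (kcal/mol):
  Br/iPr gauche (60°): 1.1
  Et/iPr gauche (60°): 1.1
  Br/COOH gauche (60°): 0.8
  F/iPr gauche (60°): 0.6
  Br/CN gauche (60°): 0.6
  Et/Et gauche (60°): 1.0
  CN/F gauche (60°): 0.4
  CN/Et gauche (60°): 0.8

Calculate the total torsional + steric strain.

3.1 kcal/mol

This conformer is staggered. iPr at 0° is gauche with F at 300° (0.6); iPr at 0° is gauche with Br at 60° (1.1); CN at 120° is gauche with Br at 60° (0.6); CN at 120° is gauche with Et at 180° (0.8). Total 3.1 kcal/mol.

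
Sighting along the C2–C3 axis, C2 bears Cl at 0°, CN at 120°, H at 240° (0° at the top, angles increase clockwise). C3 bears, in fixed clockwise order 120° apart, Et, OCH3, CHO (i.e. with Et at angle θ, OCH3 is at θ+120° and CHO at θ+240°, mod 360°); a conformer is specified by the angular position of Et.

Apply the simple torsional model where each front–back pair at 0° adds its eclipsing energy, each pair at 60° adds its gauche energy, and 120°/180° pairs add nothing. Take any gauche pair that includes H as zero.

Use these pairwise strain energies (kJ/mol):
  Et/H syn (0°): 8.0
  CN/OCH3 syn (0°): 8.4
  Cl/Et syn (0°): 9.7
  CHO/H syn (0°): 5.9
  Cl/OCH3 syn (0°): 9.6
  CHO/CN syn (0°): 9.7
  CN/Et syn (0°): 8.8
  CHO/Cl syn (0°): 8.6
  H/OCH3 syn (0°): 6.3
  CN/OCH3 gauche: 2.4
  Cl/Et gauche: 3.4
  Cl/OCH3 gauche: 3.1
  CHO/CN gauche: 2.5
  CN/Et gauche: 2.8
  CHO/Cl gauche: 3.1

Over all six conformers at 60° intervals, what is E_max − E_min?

15.9 kJ/mol

Et at 0° (eclipsed): Cl(0°)/Et(0°) eclipsed 9.7; CN(120°)/OCH3(120°) eclipsed 8.4; H(240°)/CHO(240°) eclipsed 5.9 → 24.0 kJ/mol.
Et at 60° (staggered): Cl(0°)/Et(60°) gauche 3.4; Cl(0°)/CHO(300°) gauche 3.1; CN(120°)/Et(60°) gauche 2.8; CN(120°)/OCH3(180°) gauche 2.4 → 11.7 kJ/mol.
Et at 120° (eclipsed): Cl(0°)/CHO(0°) eclipsed 8.6; CN(120°)/Et(120°) eclipsed 8.8; H(240°)/OCH3(240°) eclipsed 6.3 → 23.7 kJ/mol.
Et at 180° (staggered): Cl(0°)/OCH3(300°) gauche 3.1; Cl(0°)/CHO(60°) gauche 3.1; CN(120°)/Et(180°) gauche 2.8; CN(120°)/CHO(60°) gauche 2.5 → 11.5 kJ/mol.
Et at 240° (eclipsed): Cl(0°)/OCH3(0°) eclipsed 9.6; CN(120°)/CHO(120°) eclipsed 9.7; H(240°)/Et(240°) eclipsed 8.0 → 27.3 kJ/mol.
Et at 300° (staggered): Cl(0°)/Et(300°) gauche 3.4; Cl(0°)/OCH3(60°) gauche 3.1; CN(120°)/OCH3(60°) gauche 2.4; CN(120°)/CHO(180°) gauche 2.5 → 11.4 kJ/mol.
Max at 240° (27.3 kJ/mol), min at 300° (11.4 kJ/mol); barrier = 15.9 kJ/mol.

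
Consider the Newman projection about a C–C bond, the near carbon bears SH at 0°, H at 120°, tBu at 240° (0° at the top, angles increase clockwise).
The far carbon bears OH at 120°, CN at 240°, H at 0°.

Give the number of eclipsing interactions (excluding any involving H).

Non-H eclipsing pairs: tBu(240°)/CN(240°) — 1 interaction.

1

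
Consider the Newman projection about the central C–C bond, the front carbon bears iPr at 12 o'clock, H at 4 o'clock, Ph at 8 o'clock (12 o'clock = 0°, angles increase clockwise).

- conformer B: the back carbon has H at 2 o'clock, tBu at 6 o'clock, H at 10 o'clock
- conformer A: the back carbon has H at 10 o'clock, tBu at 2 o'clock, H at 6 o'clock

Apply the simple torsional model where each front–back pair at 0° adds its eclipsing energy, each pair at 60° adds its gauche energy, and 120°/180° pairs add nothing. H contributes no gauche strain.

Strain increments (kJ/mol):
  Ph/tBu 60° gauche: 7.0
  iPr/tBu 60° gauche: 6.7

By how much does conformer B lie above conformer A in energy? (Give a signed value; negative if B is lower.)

B (staggered): Ph(240°)/tBu(180°) gauche 7.0 → 7.0 kJ/mol.
A (staggered): iPr(0°)/tBu(60°) gauche 6.7 → 6.7 kJ/mol.
E(B) − E(A) = 7.0 − 6.7 = +0.3 kJ/mol.

+0.3 kJ/mol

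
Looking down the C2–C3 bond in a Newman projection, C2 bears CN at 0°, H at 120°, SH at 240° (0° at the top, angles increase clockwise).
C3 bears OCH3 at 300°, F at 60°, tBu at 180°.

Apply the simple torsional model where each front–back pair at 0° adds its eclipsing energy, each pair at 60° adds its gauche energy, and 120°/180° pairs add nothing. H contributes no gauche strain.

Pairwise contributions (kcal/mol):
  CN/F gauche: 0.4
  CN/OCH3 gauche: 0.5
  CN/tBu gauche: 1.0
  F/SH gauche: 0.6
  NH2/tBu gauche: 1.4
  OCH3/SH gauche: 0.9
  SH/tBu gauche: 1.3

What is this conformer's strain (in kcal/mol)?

This conformer (staggered): CN(0°)/OCH3(300°) gauche 0.5; CN(0°)/F(60°) gauche 0.4; SH(240°)/OCH3(300°) gauche 0.9; SH(240°)/tBu(180°) gauche 1.3 → 3.1 kcal/mol.

3.1 kcal/mol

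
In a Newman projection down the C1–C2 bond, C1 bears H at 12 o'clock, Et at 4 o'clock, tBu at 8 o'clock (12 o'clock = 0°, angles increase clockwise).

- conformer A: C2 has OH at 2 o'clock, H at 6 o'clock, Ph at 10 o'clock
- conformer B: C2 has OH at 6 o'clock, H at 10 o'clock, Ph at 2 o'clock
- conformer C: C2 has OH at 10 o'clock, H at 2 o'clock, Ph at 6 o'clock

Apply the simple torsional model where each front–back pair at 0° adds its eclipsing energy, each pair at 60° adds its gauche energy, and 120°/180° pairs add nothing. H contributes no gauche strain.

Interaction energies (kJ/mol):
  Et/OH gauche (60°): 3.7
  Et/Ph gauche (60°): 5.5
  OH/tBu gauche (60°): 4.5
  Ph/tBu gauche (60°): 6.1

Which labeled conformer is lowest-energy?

A (staggered): Et–OH gauche, tBu–Ph gauche; 3.7 + 6.1 = 9.8 kJ/mol.
B (staggered): Et–OH gauche, Et–Ph gauche, tBu–OH gauche; 3.7 + 5.5 + 4.5 = 13.7 kJ/mol.
C (staggered): Et–Ph gauche, tBu–OH gauche, tBu–Ph gauche; 5.5 + 4.5 + 6.1 = 16.1 kJ/mol.
A has the lowest total (9.8 kJ/mol).

A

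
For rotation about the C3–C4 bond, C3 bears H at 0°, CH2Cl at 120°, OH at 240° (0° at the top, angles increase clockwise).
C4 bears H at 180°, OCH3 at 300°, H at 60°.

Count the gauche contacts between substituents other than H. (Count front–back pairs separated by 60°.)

Non-H gauche pairs: OH(240°)/OCH3(300°) — 1 interaction.

1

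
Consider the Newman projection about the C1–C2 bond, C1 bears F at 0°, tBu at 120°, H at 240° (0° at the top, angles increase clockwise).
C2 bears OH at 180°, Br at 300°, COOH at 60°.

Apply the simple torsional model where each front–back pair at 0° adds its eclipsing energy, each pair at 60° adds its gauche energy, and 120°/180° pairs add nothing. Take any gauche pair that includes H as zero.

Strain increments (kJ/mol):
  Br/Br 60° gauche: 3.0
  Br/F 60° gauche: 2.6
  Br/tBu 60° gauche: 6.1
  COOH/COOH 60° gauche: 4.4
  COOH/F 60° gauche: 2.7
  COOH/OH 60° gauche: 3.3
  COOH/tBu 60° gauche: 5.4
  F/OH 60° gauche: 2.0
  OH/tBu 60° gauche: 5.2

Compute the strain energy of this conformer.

This conformer (staggered): F(0°)/Br(300°) gauche 2.6; F(0°)/COOH(60°) gauche 2.7; tBu(120°)/OH(180°) gauche 5.2; tBu(120°)/COOH(60°) gauche 5.4 → 15.9 kJ/mol.

15.9 kJ/mol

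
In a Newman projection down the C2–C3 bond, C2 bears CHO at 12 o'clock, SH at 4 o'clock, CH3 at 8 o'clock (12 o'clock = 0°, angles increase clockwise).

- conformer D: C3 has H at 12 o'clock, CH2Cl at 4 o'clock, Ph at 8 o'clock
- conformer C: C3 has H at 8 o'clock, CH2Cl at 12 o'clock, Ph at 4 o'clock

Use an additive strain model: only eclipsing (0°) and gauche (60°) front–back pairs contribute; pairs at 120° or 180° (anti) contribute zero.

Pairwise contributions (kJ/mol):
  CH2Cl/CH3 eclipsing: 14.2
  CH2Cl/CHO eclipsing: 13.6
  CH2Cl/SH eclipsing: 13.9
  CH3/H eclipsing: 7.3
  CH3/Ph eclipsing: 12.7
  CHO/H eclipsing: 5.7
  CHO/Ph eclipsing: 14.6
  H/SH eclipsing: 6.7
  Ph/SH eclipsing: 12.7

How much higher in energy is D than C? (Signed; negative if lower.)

D (eclipsed): CHO(0°)/H(0°) eclipsed 5.7; SH(120°)/CH2Cl(120°) eclipsed 13.9; CH3(240°)/Ph(240°) eclipsed 12.7 → 32.3 kJ/mol.
C (eclipsed): CHO(0°)/CH2Cl(0°) eclipsed 13.6; SH(120°)/Ph(120°) eclipsed 12.7; CH3(240°)/H(240°) eclipsed 7.3 → 33.6 kJ/mol.
E(D) − E(C) = 32.3 − 33.6 = -1.3 kJ/mol.

-1.3 kJ/mol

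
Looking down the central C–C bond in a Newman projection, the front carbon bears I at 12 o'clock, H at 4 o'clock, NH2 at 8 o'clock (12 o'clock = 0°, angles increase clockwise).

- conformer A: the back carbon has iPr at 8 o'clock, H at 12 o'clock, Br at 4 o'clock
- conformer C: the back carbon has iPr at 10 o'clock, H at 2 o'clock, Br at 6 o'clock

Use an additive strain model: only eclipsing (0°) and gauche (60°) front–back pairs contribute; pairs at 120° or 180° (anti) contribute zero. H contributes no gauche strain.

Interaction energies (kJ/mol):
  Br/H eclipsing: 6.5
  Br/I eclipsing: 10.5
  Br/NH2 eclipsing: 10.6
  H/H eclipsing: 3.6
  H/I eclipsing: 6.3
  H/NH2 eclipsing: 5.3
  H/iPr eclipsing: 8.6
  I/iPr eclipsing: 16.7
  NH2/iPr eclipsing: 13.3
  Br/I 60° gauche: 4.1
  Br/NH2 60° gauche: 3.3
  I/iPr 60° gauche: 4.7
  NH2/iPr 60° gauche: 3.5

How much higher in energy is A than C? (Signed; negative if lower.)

+14.6 kJ/mol

A (eclipsed): I(0°)/H(0°) eclipsed 6.3; H(120°)/Br(120°) eclipsed 6.5; NH2(240°)/iPr(240°) eclipsed 13.3 → 26.1 kJ/mol.
C (staggered): I(0°)/iPr(300°) gauche 4.7; NH2(240°)/iPr(300°) gauche 3.5; NH2(240°)/Br(180°) gauche 3.3 → 11.5 kJ/mol.
E(A) − E(C) = 26.1 − 11.5 = +14.6 kJ/mol.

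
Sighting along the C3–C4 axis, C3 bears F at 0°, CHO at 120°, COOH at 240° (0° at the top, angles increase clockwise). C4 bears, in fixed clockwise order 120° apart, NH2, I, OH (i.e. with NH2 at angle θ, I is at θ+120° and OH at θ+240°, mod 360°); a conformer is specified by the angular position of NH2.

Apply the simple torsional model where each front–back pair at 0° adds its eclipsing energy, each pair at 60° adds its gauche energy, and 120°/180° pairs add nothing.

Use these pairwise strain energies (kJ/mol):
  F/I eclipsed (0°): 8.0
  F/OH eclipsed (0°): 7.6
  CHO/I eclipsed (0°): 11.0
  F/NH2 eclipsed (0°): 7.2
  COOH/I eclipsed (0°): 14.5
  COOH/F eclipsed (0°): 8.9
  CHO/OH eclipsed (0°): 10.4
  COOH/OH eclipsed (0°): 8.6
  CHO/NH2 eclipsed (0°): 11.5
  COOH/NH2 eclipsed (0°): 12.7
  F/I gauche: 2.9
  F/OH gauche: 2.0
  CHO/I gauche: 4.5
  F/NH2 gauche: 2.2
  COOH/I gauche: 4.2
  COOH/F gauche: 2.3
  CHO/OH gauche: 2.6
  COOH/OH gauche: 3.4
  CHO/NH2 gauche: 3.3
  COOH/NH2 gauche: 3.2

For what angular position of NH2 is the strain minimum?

180°

NH2 at 0° (eclipsed): F(0°)/NH2(0°) eclipsed 7.2; CHO(120°)/I(120°) eclipsed 11.0; COOH(240°)/OH(240°) eclipsed 8.6 → 26.8 kJ/mol.
NH2 at 60° (staggered): F(0°)/NH2(60°) gauche 2.2; F(0°)/OH(300°) gauche 2.0; CHO(120°)/NH2(60°) gauche 3.3; CHO(120°)/I(180°) gauche 4.5; COOH(240°)/I(180°) gauche 4.2; COOH(240°)/OH(300°) gauche 3.4 → 19.6 kJ/mol.
NH2 at 120° (eclipsed): F(0°)/OH(0°) eclipsed 7.6; CHO(120°)/NH2(120°) eclipsed 11.5; COOH(240°)/I(240°) eclipsed 14.5 → 33.6 kJ/mol.
NH2 at 180° (staggered): F(0°)/I(300°) gauche 2.9; F(0°)/OH(60°) gauche 2.0; CHO(120°)/NH2(180°) gauche 3.3; CHO(120°)/OH(60°) gauche 2.6; COOH(240°)/NH2(180°) gauche 3.2; COOH(240°)/I(300°) gauche 4.2 → 18.2 kJ/mol.
NH2 at 240° (eclipsed): F(0°)/I(0°) eclipsed 8.0; CHO(120°)/OH(120°) eclipsed 10.4; COOH(240°)/NH2(240°) eclipsed 12.7 → 31.1 kJ/mol.
NH2 at 300° (staggered): F(0°)/NH2(300°) gauche 2.2; F(0°)/I(60°) gauche 2.9; CHO(120°)/I(60°) gauche 4.5; CHO(120°)/OH(180°) gauche 2.6; COOH(240°)/NH2(300°) gauche 3.2; COOH(240°)/OH(180°) gauche 3.4 → 18.8 kJ/mol.
The minimum (18.2 kJ/mol) occurs with NH2 at 180°.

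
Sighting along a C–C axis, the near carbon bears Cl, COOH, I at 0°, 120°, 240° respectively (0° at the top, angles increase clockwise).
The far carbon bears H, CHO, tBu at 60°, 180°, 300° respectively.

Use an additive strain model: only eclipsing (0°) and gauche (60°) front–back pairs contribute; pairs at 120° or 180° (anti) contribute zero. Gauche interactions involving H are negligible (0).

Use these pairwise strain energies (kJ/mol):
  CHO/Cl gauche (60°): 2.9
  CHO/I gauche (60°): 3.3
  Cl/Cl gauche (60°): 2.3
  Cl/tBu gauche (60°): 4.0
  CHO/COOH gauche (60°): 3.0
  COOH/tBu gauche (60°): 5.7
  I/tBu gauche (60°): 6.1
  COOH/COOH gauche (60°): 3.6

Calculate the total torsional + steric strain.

This conformer (staggered): Cl(0°)/tBu(300°) gauche 4.0; COOH(120°)/CHO(180°) gauche 3.0; I(240°)/CHO(180°) gauche 3.3; I(240°)/tBu(300°) gauche 6.1 → 16.4 kJ/mol.

16.4 kJ/mol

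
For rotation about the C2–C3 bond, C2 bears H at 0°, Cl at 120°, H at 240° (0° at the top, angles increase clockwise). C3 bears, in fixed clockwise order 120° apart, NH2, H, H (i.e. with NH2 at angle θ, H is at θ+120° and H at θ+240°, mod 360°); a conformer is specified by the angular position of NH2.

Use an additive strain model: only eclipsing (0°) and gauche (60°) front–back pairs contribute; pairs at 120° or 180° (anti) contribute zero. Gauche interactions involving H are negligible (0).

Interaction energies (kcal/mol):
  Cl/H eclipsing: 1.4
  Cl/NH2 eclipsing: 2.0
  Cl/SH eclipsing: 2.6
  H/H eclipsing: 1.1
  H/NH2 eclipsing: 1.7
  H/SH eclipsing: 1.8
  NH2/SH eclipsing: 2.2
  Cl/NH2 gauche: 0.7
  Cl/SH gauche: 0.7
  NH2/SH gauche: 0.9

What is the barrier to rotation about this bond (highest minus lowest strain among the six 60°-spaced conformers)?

NH2 at 0° (eclipsed): H–NH2 eclipsed, Cl–H eclipsed, H–H eclipsed; 1.7 + 1.4 + 1.1 = 4.2 kcal/mol.
NH2 at 60° (staggered): Cl–NH2 gauche; 0.7 = 0.7 kcal/mol.
NH2 at 120° (eclipsed): H–H eclipsed, Cl–NH2 eclipsed, H–H eclipsed; 1.1 + 2.0 + 1.1 = 4.2 kcal/mol.
NH2 at 180° (staggered): Cl–NH2 gauche; 0.7 = 0.7 kcal/mol.
NH2 at 240° (eclipsed): H–H eclipsed, Cl–H eclipsed, H–NH2 eclipsed; 1.1 + 1.4 + 1.7 = 4.2 kcal/mol.
NH2 at 300° (staggered): no non-H gauche contacts → 0.0 kcal/mol.
Max at 0° (4.2 kcal/mol), min at 300° (0.0 kcal/mol); barrier = 4.2 kcal/mol.

4.2 kcal/mol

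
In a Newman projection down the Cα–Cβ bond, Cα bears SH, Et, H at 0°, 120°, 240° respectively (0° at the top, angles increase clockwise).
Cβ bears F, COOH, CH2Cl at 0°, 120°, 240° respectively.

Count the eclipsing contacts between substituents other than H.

Non-H eclipsing pairs: SH(0°)/F(0°); Et(120°)/COOH(120°) — 2 interactions.

2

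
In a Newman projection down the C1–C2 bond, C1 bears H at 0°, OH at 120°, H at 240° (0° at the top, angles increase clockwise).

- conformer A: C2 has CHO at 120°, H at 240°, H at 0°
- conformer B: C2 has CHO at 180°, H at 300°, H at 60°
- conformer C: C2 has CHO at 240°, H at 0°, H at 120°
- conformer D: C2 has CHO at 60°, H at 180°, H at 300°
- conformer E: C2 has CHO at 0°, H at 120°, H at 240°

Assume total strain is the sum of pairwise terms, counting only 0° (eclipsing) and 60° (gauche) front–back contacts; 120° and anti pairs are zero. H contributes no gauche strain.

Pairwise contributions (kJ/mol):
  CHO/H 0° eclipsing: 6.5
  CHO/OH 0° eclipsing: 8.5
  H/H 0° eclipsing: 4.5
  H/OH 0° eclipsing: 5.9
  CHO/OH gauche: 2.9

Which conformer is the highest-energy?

A is eclipsed. H at 0° is eclipsed with H at 0° (4.5); OH at 120° is eclipsed with CHO at 120° (8.5); H at 240° is eclipsed with H at 240° (4.5). Total 17.5 kJ/mol.
B is staggered. OH at 120° is gauche with CHO at 180° (2.9). Total 2.9 kJ/mol.
C is eclipsed. H at 0° is eclipsed with H at 0° (4.5); OH at 120° is eclipsed with H at 120° (5.9); H at 240° is eclipsed with CHO at 240° (6.5). Total 16.9 kJ/mol.
D is staggered. OH at 120° is gauche with CHO at 60° (2.9). Total 2.9 kJ/mol.
E is eclipsed. H at 0° is eclipsed with CHO at 0° (6.5); OH at 120° is eclipsed with H at 120° (5.9); H at 240° is eclipsed with H at 240° (4.5). Total 16.9 kJ/mol.
A has the highest total (17.5 kJ/mol).

A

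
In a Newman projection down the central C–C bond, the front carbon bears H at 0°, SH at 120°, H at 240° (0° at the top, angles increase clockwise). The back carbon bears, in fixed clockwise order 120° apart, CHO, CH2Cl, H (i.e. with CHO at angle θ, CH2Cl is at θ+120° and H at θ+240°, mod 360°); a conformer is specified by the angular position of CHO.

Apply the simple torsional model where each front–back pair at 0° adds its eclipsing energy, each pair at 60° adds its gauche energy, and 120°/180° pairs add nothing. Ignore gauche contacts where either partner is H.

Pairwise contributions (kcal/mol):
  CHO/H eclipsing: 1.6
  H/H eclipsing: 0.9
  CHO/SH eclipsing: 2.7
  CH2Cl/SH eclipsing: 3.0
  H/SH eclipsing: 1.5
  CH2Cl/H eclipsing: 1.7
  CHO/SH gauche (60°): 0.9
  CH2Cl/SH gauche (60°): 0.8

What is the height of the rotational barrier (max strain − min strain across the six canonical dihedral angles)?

CHO at 0° (eclipsed): H(0°)/CHO(0°) eclipsed 1.6; SH(120°)/CH2Cl(120°) eclipsed 3.0; H(240°)/H(240°) eclipsed 0.9 → 5.5 kcal/mol.
CHO at 60° (staggered): SH(120°)/CHO(60°) gauche 0.9; SH(120°)/CH2Cl(180°) gauche 0.8 → 1.7 kcal/mol.
CHO at 120° (eclipsed): H(0°)/H(0°) eclipsed 0.9; SH(120°)/CHO(120°) eclipsed 2.7; H(240°)/CH2Cl(240°) eclipsed 1.7 → 5.3 kcal/mol.
CHO at 180° (staggered): SH(120°)/CHO(180°) gauche 0.9 → 0.9 kcal/mol.
CHO at 240° (eclipsed): H(0°)/CH2Cl(0°) eclipsed 1.7; SH(120°)/H(120°) eclipsed 1.5; H(240°)/CHO(240°) eclipsed 1.6 → 4.8 kcal/mol.
CHO at 300° (staggered): SH(120°)/CH2Cl(60°) gauche 0.8 → 0.8 kcal/mol.
Max at 0° (5.5 kcal/mol), min at 300° (0.8 kcal/mol); barrier = 4.7 kcal/mol.

4.7 kcal/mol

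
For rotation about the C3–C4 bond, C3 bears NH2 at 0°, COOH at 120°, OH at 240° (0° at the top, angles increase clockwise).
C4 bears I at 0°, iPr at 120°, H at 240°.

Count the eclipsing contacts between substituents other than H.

2

Non-H eclipsing pairs: NH2(0°)/I(0°); COOH(120°)/iPr(120°) — 2 interactions.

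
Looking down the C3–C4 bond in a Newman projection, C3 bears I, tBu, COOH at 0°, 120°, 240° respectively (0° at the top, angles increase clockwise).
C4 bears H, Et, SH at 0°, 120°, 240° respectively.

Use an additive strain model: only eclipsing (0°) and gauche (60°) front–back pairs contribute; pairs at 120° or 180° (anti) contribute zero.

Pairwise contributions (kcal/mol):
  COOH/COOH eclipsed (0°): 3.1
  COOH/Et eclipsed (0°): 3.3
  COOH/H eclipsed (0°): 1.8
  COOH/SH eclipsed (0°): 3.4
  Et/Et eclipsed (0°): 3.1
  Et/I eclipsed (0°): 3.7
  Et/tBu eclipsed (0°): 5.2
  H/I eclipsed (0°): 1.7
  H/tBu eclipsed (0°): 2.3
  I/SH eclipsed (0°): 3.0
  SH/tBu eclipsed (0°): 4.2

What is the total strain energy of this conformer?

10.3 kcal/mol

This conformer (eclipsed): I(0°)/H(0°) eclipsed 1.7; tBu(120°)/Et(120°) eclipsed 5.2; COOH(240°)/SH(240°) eclipsed 3.4 → 10.3 kcal/mol.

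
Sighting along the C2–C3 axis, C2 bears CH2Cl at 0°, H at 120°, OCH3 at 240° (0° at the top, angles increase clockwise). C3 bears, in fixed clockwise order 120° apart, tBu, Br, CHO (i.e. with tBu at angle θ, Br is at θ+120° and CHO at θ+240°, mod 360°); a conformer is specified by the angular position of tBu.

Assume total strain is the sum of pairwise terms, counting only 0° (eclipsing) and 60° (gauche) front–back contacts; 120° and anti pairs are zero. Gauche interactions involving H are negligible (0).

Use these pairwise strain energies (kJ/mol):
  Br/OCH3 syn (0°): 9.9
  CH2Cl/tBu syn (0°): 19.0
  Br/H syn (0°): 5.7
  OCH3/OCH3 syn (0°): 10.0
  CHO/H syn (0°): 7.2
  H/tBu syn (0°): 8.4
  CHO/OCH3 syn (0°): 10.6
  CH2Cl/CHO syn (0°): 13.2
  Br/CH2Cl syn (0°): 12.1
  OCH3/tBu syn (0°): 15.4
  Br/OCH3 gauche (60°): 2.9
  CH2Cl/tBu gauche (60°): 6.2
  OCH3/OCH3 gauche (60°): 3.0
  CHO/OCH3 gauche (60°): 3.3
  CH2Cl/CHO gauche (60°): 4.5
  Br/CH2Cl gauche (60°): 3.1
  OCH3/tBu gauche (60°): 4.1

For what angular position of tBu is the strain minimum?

180°

tBu at 0° (eclipsed): CH2Cl(0°)/tBu(0°) eclipsed 19.0; H(120°)/Br(120°) eclipsed 5.7; OCH3(240°)/CHO(240°) eclipsed 10.6 → 35.3 kJ/mol.
tBu at 60° (staggered): CH2Cl(0°)/tBu(60°) gauche 6.2; CH2Cl(0°)/CHO(300°) gauche 4.5; OCH3(240°)/Br(180°) gauche 2.9; OCH3(240°)/CHO(300°) gauche 3.3 → 16.9 kJ/mol.
tBu at 120° (eclipsed): CH2Cl(0°)/CHO(0°) eclipsed 13.2; H(120°)/tBu(120°) eclipsed 8.4; OCH3(240°)/Br(240°) eclipsed 9.9 → 31.5 kJ/mol.
tBu at 180° (staggered): CH2Cl(0°)/Br(300°) gauche 3.1; CH2Cl(0°)/CHO(60°) gauche 4.5; OCH3(240°)/tBu(180°) gauche 4.1; OCH3(240°)/Br(300°) gauche 2.9 → 14.6 kJ/mol.
tBu at 240° (eclipsed): CH2Cl(0°)/Br(0°) eclipsed 12.1; H(120°)/CHO(120°) eclipsed 7.2; OCH3(240°)/tBu(240°) eclipsed 15.4 → 34.7 kJ/mol.
tBu at 300° (staggered): CH2Cl(0°)/tBu(300°) gauche 6.2; CH2Cl(0°)/Br(60°) gauche 3.1; OCH3(240°)/tBu(300°) gauche 4.1; OCH3(240°)/CHO(180°) gauche 3.3 → 16.7 kJ/mol.
The minimum (14.6 kJ/mol) occurs with tBu at 180°.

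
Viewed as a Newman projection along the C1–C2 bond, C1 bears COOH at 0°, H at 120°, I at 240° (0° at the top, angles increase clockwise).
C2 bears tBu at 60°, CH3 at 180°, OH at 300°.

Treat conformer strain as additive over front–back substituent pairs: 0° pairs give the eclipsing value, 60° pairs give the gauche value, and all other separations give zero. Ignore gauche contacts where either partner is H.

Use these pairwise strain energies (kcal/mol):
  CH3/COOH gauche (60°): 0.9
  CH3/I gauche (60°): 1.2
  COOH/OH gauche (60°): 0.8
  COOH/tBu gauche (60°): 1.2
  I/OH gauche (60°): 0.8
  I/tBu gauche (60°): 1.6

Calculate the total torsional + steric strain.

This conformer (staggered): COOH–tBu gauche, COOH–OH gauche, I–CH3 gauche, I–OH gauche; 1.2 + 0.8 + 1.2 + 0.8 = 4.0 kcal/mol.

4.0 kcal/mol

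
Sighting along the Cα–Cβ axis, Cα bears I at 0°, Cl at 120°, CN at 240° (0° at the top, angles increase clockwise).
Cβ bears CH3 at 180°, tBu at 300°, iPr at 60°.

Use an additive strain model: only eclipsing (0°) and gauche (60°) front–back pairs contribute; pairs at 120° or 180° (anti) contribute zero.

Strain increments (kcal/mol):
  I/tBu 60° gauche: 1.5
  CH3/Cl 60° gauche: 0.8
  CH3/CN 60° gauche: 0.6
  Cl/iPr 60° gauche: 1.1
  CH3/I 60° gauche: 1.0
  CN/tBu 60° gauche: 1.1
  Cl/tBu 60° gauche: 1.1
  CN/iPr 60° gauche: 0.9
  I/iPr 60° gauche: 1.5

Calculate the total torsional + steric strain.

6.6 kcal/mol

This conformer (staggered): I(0°)/tBu(300°) gauche 1.5; I(0°)/iPr(60°) gauche 1.5; Cl(120°)/CH3(180°) gauche 0.8; Cl(120°)/iPr(60°) gauche 1.1; CN(240°)/CH3(180°) gauche 0.6; CN(240°)/tBu(300°) gauche 1.1 → 6.6 kcal/mol.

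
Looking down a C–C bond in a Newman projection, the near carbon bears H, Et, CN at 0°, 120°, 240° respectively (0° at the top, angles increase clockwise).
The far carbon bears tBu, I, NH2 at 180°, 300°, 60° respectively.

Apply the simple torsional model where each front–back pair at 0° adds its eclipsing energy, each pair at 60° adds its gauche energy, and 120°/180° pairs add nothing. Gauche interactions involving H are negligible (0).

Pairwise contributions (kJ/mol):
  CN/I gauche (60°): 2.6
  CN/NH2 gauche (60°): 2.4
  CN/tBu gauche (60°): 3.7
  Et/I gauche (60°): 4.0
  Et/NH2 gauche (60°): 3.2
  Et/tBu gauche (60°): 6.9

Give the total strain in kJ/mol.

16.4 kJ/mol

This conformer (staggered): Et–tBu gauche, Et–NH2 gauche, CN–tBu gauche, CN–I gauche; 6.9 + 3.2 + 3.7 + 2.6 = 16.4 kJ/mol.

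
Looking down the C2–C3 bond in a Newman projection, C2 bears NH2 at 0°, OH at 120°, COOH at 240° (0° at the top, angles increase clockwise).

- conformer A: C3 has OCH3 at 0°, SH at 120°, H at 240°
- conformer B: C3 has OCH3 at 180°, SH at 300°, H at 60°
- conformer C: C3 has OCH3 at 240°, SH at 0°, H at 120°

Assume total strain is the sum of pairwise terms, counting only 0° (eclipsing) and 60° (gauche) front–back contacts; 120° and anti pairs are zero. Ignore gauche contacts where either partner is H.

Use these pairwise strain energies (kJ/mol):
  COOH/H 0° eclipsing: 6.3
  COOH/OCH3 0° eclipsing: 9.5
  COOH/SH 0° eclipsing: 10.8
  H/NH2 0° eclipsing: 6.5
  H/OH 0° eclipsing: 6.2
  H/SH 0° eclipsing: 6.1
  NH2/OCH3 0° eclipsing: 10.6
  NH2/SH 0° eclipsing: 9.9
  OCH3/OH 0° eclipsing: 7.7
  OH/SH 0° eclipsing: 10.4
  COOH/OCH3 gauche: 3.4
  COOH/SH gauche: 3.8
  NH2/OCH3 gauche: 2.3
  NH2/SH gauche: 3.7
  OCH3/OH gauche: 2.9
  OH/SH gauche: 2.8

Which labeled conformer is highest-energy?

A (eclipsed): NH2–OCH3 eclipsed, OH–SH eclipsed, COOH–H eclipsed; 10.6 + 10.4 + 6.3 = 27.3 kJ/mol.
B (staggered): NH2–SH gauche, OH–OCH3 gauche, COOH–OCH3 gauche, COOH–SH gauche; 3.7 + 2.9 + 3.4 + 3.8 = 13.8 kJ/mol.
C (eclipsed): NH2–SH eclipsed, OH–H eclipsed, COOH–OCH3 eclipsed; 9.9 + 6.2 + 9.5 = 25.6 kJ/mol.
A has the highest total (27.3 kJ/mol).

A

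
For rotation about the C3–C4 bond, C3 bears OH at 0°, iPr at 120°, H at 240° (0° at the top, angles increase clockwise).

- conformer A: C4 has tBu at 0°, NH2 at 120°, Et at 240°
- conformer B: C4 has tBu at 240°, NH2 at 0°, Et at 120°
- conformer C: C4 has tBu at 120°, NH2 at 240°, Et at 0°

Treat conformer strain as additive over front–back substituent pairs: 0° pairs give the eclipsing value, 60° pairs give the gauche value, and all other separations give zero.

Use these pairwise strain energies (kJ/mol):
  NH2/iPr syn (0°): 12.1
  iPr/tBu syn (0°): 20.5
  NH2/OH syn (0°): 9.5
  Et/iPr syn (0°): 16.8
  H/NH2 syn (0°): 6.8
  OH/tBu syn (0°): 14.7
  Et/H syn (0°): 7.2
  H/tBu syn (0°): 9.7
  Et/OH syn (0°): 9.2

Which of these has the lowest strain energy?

A

A (eclipsed): OH–tBu eclipsed, iPr–NH2 eclipsed, H–Et eclipsed; 14.7 + 12.1 + 7.2 = 34.0 kJ/mol.
B (eclipsed): OH–NH2 eclipsed, iPr–Et eclipsed, H–tBu eclipsed; 9.5 + 16.8 + 9.7 = 36.0 kJ/mol.
C (eclipsed): OH–Et eclipsed, iPr–tBu eclipsed, H–NH2 eclipsed; 9.2 + 20.5 + 6.8 = 36.5 kJ/mol.
A has the lowest total (34.0 kJ/mol).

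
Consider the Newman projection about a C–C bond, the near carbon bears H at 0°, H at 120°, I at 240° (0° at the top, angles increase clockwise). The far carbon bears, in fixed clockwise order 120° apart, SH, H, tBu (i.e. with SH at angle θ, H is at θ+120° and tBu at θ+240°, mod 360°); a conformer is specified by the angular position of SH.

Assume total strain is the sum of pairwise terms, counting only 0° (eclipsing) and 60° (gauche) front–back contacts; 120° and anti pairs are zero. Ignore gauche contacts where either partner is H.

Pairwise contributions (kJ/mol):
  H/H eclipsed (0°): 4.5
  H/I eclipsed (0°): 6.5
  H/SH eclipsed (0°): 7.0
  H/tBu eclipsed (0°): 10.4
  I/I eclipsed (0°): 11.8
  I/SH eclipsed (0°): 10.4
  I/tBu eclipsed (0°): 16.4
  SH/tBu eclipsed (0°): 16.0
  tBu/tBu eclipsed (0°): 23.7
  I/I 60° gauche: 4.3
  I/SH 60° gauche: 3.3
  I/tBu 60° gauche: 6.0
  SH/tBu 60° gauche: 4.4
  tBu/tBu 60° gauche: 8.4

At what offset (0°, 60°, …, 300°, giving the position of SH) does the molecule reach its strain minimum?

SH at 0° (eclipsed): H(0°)/SH(0°) eclipsed 7.0; H(120°)/H(120°) eclipsed 4.5; I(240°)/tBu(240°) eclipsed 16.4 → 27.9 kJ/mol.
SH at 60° (staggered): I(240°)/tBu(300°) gauche 6.0 → 6.0 kJ/mol.
SH at 120° (eclipsed): H(0°)/tBu(0°) eclipsed 10.4; H(120°)/SH(120°) eclipsed 7.0; I(240°)/H(240°) eclipsed 6.5 → 23.9 kJ/mol.
SH at 180° (staggered): I(240°)/SH(180°) gauche 3.3 → 3.3 kJ/mol.
SH at 240° (eclipsed): H(0°)/H(0°) eclipsed 4.5; H(120°)/tBu(120°) eclipsed 10.4; I(240°)/SH(240°) eclipsed 10.4 → 25.3 kJ/mol.
SH at 300° (staggered): I(240°)/SH(300°) gauche 3.3; I(240°)/tBu(180°) gauche 6.0 → 9.3 kJ/mol.
The minimum (3.3 kJ/mol) occurs with SH at 180°.

180°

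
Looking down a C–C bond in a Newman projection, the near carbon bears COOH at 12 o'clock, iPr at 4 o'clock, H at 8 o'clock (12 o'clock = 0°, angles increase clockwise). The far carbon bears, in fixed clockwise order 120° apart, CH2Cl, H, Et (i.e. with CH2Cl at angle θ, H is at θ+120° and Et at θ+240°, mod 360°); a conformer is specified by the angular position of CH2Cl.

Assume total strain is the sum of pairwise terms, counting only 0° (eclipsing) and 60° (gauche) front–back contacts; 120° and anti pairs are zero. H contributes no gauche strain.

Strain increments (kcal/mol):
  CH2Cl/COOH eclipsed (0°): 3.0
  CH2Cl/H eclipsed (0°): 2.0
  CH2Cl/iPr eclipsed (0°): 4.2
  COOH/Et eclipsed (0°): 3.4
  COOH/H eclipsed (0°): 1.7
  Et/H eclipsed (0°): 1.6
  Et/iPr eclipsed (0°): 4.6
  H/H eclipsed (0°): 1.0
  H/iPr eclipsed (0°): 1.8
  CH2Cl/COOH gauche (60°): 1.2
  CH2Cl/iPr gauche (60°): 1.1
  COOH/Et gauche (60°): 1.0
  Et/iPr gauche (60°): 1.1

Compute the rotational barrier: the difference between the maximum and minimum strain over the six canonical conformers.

6.3 kcal/mol

CH2Cl at 0° (eclipsed): COOH–CH2Cl eclipsed, iPr–H eclipsed, H–Et eclipsed; 3.0 + 1.8 + 1.6 = 6.4 kcal/mol.
CH2Cl at 60° (staggered): COOH–CH2Cl gauche, COOH–Et gauche, iPr–CH2Cl gauche; 1.2 + 1.0 + 1.1 = 3.3 kcal/mol.
CH2Cl at 120° (eclipsed): COOH–Et eclipsed, iPr–CH2Cl eclipsed, H–H eclipsed; 3.4 + 4.2 + 1.0 = 8.6 kcal/mol.
CH2Cl at 180° (staggered): COOH–Et gauche, iPr–CH2Cl gauche, iPr–Et gauche; 1.0 + 1.1 + 1.1 = 3.2 kcal/mol.
CH2Cl at 240° (eclipsed): COOH–H eclipsed, iPr–Et eclipsed, H–CH2Cl eclipsed; 1.7 + 4.6 + 2.0 = 8.3 kcal/mol.
CH2Cl at 300° (staggered): COOH–CH2Cl gauche, iPr–Et gauche; 1.2 + 1.1 = 2.3 kcal/mol.
Max at 120° (8.6 kcal/mol), min at 300° (2.3 kcal/mol); barrier = 6.3 kcal/mol.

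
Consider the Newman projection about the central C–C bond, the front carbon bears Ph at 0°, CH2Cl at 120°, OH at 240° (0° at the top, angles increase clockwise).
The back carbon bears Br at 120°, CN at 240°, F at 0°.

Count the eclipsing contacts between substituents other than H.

Non-H eclipsing pairs: Ph(0°)/F(0°); CH2Cl(120°)/Br(120°); OH(240°)/CN(240°) — 3 interactions.

3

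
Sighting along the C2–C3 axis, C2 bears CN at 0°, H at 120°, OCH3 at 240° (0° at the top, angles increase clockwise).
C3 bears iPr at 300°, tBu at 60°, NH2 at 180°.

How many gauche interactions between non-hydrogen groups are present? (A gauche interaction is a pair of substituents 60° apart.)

4

Non-H gauche pairs: CN(0°)/iPr(300°); CN(0°)/tBu(60°); OCH3(240°)/iPr(300°); OCH3(240°)/NH2(180°) — 4 interactions.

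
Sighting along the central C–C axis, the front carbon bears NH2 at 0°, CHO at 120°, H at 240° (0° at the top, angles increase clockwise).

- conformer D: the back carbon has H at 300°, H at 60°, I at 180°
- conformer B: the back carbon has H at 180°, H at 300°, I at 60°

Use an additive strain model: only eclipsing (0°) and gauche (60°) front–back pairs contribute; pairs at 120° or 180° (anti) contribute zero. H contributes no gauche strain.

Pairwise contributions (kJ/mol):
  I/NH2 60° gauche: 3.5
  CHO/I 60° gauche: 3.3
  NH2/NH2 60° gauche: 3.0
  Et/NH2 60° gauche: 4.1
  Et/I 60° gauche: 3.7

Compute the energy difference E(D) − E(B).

D (staggered): CHO(120°)/I(180°) gauche 3.3 → 3.3 kJ/mol.
B (staggered): NH2(0°)/I(60°) gauche 3.5; CHO(120°)/I(60°) gauche 3.3 → 6.8 kJ/mol.
E(D) − E(B) = 3.3 − 6.8 = -3.5 kJ/mol.

-3.5 kJ/mol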